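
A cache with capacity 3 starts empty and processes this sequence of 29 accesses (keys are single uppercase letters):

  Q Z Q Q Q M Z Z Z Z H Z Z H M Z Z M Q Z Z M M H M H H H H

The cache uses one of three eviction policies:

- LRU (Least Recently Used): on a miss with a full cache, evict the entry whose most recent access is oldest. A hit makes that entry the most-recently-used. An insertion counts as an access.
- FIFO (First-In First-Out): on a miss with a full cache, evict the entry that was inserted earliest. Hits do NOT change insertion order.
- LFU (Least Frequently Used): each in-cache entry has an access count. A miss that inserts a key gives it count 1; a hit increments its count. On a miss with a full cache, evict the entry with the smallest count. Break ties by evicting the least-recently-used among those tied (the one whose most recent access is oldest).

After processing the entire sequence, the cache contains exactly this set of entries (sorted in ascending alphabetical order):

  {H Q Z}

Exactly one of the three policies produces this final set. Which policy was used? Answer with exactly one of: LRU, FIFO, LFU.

Simulating under each policy and comparing final sets:
  LRU: final set = {H M Z} -> differs
  FIFO: final set = {H M Z} -> differs
  LFU: final set = {H Q Z} -> MATCHES target
Only LFU produces the target set.

Answer: LFU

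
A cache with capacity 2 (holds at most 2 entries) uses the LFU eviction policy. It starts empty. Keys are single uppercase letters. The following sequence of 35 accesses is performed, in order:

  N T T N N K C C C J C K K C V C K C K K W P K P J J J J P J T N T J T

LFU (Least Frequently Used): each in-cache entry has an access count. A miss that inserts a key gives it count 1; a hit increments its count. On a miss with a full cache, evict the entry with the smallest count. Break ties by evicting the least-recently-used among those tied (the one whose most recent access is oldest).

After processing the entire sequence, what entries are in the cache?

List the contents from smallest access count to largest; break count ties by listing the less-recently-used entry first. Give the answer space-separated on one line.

Answer: T C

Derivation:
LFU simulation (capacity=2):
  1. access N: MISS. Cache: [N(c=1)]
  2. access T: MISS. Cache: [N(c=1) T(c=1)]
  3. access T: HIT, count now 2. Cache: [N(c=1) T(c=2)]
  4. access N: HIT, count now 2. Cache: [T(c=2) N(c=2)]
  5. access N: HIT, count now 3. Cache: [T(c=2) N(c=3)]
  6. access K: MISS, evict T(c=2). Cache: [K(c=1) N(c=3)]
  7. access C: MISS, evict K(c=1). Cache: [C(c=1) N(c=3)]
  8. access C: HIT, count now 2. Cache: [C(c=2) N(c=3)]
  9. access C: HIT, count now 3. Cache: [N(c=3) C(c=3)]
  10. access J: MISS, evict N(c=3). Cache: [J(c=1) C(c=3)]
  11. access C: HIT, count now 4. Cache: [J(c=1) C(c=4)]
  12. access K: MISS, evict J(c=1). Cache: [K(c=1) C(c=4)]
  13. access K: HIT, count now 2. Cache: [K(c=2) C(c=4)]
  14. access C: HIT, count now 5. Cache: [K(c=2) C(c=5)]
  15. access V: MISS, evict K(c=2). Cache: [V(c=1) C(c=5)]
  16. access C: HIT, count now 6. Cache: [V(c=1) C(c=6)]
  17. access K: MISS, evict V(c=1). Cache: [K(c=1) C(c=6)]
  18. access C: HIT, count now 7. Cache: [K(c=1) C(c=7)]
  19. access K: HIT, count now 2. Cache: [K(c=2) C(c=7)]
  20. access K: HIT, count now 3. Cache: [K(c=3) C(c=7)]
  21. access W: MISS, evict K(c=3). Cache: [W(c=1) C(c=7)]
  22. access P: MISS, evict W(c=1). Cache: [P(c=1) C(c=7)]
  23. access K: MISS, evict P(c=1). Cache: [K(c=1) C(c=7)]
  24. access P: MISS, evict K(c=1). Cache: [P(c=1) C(c=7)]
  25. access J: MISS, evict P(c=1). Cache: [J(c=1) C(c=7)]
  26. access J: HIT, count now 2. Cache: [J(c=2) C(c=7)]
  27. access J: HIT, count now 3. Cache: [J(c=3) C(c=7)]
  28. access J: HIT, count now 4. Cache: [J(c=4) C(c=7)]
  29. access P: MISS, evict J(c=4). Cache: [P(c=1) C(c=7)]
  30. access J: MISS, evict P(c=1). Cache: [J(c=1) C(c=7)]
  31. access T: MISS, evict J(c=1). Cache: [T(c=1) C(c=7)]
  32. access N: MISS, evict T(c=1). Cache: [N(c=1) C(c=7)]
  33. access T: MISS, evict N(c=1). Cache: [T(c=1) C(c=7)]
  34. access J: MISS, evict T(c=1). Cache: [J(c=1) C(c=7)]
  35. access T: MISS, evict J(c=1). Cache: [T(c=1) C(c=7)]
Total: 15 hits, 20 misses, 18 evictions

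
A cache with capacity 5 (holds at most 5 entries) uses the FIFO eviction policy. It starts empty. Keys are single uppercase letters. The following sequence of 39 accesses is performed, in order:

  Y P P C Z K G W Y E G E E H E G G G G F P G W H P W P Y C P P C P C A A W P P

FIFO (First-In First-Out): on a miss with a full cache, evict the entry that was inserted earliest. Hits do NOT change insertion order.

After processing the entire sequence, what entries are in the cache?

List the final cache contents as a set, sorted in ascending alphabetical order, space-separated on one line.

Answer: A C P W Y

Derivation:
FIFO simulation (capacity=5):
  1. access Y: MISS. Cache (old->new): [Y]
  2. access P: MISS. Cache (old->new): [Y P]
  3. access P: HIT. Cache (old->new): [Y P]
  4. access C: MISS. Cache (old->new): [Y P C]
  5. access Z: MISS. Cache (old->new): [Y P C Z]
  6. access K: MISS. Cache (old->new): [Y P C Z K]
  7. access G: MISS, evict Y. Cache (old->new): [P C Z K G]
  8. access W: MISS, evict P. Cache (old->new): [C Z K G W]
  9. access Y: MISS, evict C. Cache (old->new): [Z K G W Y]
  10. access E: MISS, evict Z. Cache (old->new): [K G W Y E]
  11. access G: HIT. Cache (old->new): [K G W Y E]
  12. access E: HIT. Cache (old->new): [K G W Y E]
  13. access E: HIT. Cache (old->new): [K G W Y E]
  14. access H: MISS, evict K. Cache (old->new): [G W Y E H]
  15. access E: HIT. Cache (old->new): [G W Y E H]
  16. access G: HIT. Cache (old->new): [G W Y E H]
  17. access G: HIT. Cache (old->new): [G W Y E H]
  18. access G: HIT. Cache (old->new): [G W Y E H]
  19. access G: HIT. Cache (old->new): [G W Y E H]
  20. access F: MISS, evict G. Cache (old->new): [W Y E H F]
  21. access P: MISS, evict W. Cache (old->new): [Y E H F P]
  22. access G: MISS, evict Y. Cache (old->new): [E H F P G]
  23. access W: MISS, evict E. Cache (old->new): [H F P G W]
  24. access H: HIT. Cache (old->new): [H F P G W]
  25. access P: HIT. Cache (old->new): [H F P G W]
  26. access W: HIT. Cache (old->new): [H F P G W]
  27. access P: HIT. Cache (old->new): [H F P G W]
  28. access Y: MISS, evict H. Cache (old->new): [F P G W Y]
  29. access C: MISS, evict F. Cache (old->new): [P G W Y C]
  30. access P: HIT. Cache (old->new): [P G W Y C]
  31. access P: HIT. Cache (old->new): [P G W Y C]
  32. access C: HIT. Cache (old->new): [P G W Y C]
  33. access P: HIT. Cache (old->new): [P G W Y C]
  34. access C: HIT. Cache (old->new): [P G W Y C]
  35. access A: MISS, evict P. Cache (old->new): [G W Y C A]
  36. access A: HIT. Cache (old->new): [G W Y C A]
  37. access W: HIT. Cache (old->new): [G W Y C A]
  38. access P: MISS, evict G. Cache (old->new): [W Y C A P]
  39. access P: HIT. Cache (old->new): [W Y C A P]
Total: 21 hits, 18 misses, 13 evictions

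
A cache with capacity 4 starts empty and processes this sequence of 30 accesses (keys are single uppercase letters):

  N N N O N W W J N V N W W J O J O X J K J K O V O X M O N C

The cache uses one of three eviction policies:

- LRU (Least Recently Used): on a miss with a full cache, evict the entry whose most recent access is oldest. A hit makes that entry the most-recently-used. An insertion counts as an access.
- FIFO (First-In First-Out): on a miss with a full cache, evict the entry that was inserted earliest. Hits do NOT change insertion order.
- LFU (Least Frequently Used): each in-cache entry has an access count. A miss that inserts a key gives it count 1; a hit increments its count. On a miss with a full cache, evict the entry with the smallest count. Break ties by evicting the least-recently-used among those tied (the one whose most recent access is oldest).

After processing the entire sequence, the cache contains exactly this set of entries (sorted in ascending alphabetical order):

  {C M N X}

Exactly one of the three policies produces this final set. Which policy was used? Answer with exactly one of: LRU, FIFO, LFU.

Simulating under each policy and comparing final sets:
  LRU: final set = {C M N O} -> differs
  FIFO: final set = {C M N X} -> MATCHES target
  LFU: final set = {C J N W} -> differs
Only FIFO produces the target set.

Answer: FIFO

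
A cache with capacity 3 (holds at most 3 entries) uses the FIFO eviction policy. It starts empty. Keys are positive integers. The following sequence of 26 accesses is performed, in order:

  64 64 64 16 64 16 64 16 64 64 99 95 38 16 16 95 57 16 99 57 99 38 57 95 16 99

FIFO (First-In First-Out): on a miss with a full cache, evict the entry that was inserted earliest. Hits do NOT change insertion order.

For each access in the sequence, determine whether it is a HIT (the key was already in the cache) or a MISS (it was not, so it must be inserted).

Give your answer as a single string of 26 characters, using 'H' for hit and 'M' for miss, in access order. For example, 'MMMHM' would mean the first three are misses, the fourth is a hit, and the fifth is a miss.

Answer: MHHMHHHHHHMMMMHHMHMHHMHMMM

Derivation:
FIFO simulation (capacity=3):
  1. access 64: MISS. Cache (old->new): [64]
  2. access 64: HIT. Cache (old->new): [64]
  3. access 64: HIT. Cache (old->new): [64]
  4. access 16: MISS. Cache (old->new): [64 16]
  5. access 64: HIT. Cache (old->new): [64 16]
  6. access 16: HIT. Cache (old->new): [64 16]
  7. access 64: HIT. Cache (old->new): [64 16]
  8. access 16: HIT. Cache (old->new): [64 16]
  9. access 64: HIT. Cache (old->new): [64 16]
  10. access 64: HIT. Cache (old->new): [64 16]
  11. access 99: MISS. Cache (old->new): [64 16 99]
  12. access 95: MISS, evict 64. Cache (old->new): [16 99 95]
  13. access 38: MISS, evict 16. Cache (old->new): [99 95 38]
  14. access 16: MISS, evict 99. Cache (old->new): [95 38 16]
  15. access 16: HIT. Cache (old->new): [95 38 16]
  16. access 95: HIT. Cache (old->new): [95 38 16]
  17. access 57: MISS, evict 95. Cache (old->new): [38 16 57]
  18. access 16: HIT. Cache (old->new): [38 16 57]
  19. access 99: MISS, evict 38. Cache (old->new): [16 57 99]
  20. access 57: HIT. Cache (old->new): [16 57 99]
  21. access 99: HIT. Cache (old->new): [16 57 99]
  22. access 38: MISS, evict 16. Cache (old->new): [57 99 38]
  23. access 57: HIT. Cache (old->new): [57 99 38]
  24. access 95: MISS, evict 57. Cache (old->new): [99 38 95]
  25. access 16: MISS, evict 99. Cache (old->new): [38 95 16]
  26. access 99: MISS, evict 38. Cache (old->new): [95 16 99]
Total: 14 hits, 12 misses, 9 evictions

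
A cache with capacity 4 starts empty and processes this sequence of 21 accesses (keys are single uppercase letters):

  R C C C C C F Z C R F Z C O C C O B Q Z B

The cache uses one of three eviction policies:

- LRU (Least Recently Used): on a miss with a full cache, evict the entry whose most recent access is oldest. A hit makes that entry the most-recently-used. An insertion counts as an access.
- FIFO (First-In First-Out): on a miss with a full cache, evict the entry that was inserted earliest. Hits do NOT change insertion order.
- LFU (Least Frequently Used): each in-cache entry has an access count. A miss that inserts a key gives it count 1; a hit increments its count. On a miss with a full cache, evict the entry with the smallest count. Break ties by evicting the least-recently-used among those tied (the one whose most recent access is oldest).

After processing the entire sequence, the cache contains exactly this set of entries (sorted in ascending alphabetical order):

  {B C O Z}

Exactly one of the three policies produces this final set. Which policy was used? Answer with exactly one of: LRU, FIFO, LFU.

Simulating under each policy and comparing final sets:
  LRU: final set = {B O Q Z} -> differs
  FIFO: final set = {B O Q Z} -> differs
  LFU: final set = {B C O Z} -> MATCHES target
Only LFU produces the target set.

Answer: LFU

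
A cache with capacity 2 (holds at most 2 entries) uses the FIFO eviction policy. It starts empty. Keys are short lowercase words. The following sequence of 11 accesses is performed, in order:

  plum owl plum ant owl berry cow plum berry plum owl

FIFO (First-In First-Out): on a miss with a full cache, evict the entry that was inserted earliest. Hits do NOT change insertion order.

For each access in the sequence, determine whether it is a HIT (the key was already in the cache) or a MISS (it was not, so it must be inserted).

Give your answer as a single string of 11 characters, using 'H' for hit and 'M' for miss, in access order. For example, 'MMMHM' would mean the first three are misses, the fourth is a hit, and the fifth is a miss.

FIFO simulation (capacity=2):
  1. access plum: MISS. Cache (old->new): [plum]
  2. access owl: MISS. Cache (old->new): [plum owl]
  3. access plum: HIT. Cache (old->new): [plum owl]
  4. access ant: MISS, evict plum. Cache (old->new): [owl ant]
  5. access owl: HIT. Cache (old->new): [owl ant]
  6. access berry: MISS, evict owl. Cache (old->new): [ant berry]
  7. access cow: MISS, evict ant. Cache (old->new): [berry cow]
  8. access plum: MISS, evict berry. Cache (old->new): [cow plum]
  9. access berry: MISS, evict cow. Cache (old->new): [plum berry]
  10. access plum: HIT. Cache (old->new): [plum berry]
  11. access owl: MISS, evict plum. Cache (old->new): [berry owl]
Total: 3 hits, 8 misses, 6 evictions

Answer: MMHMHMMMMHM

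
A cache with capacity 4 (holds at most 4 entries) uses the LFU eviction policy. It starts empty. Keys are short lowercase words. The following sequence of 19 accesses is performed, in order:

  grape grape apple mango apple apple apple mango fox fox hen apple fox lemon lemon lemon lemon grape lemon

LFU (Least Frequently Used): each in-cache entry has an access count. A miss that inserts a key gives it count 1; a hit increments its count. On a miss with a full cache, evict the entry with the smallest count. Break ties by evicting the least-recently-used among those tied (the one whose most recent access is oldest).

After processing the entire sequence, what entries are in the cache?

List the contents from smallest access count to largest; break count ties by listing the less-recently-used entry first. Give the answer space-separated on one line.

LFU simulation (capacity=4):
  1. access grape: MISS. Cache: [grape(c=1)]
  2. access grape: HIT, count now 2. Cache: [grape(c=2)]
  3. access apple: MISS. Cache: [apple(c=1) grape(c=2)]
  4. access mango: MISS. Cache: [apple(c=1) mango(c=1) grape(c=2)]
  5. access apple: HIT, count now 2. Cache: [mango(c=1) grape(c=2) apple(c=2)]
  6. access apple: HIT, count now 3. Cache: [mango(c=1) grape(c=2) apple(c=3)]
  7. access apple: HIT, count now 4. Cache: [mango(c=1) grape(c=2) apple(c=4)]
  8. access mango: HIT, count now 2. Cache: [grape(c=2) mango(c=2) apple(c=4)]
  9. access fox: MISS. Cache: [fox(c=1) grape(c=2) mango(c=2) apple(c=4)]
  10. access fox: HIT, count now 2. Cache: [grape(c=2) mango(c=2) fox(c=2) apple(c=4)]
  11. access hen: MISS, evict grape(c=2). Cache: [hen(c=1) mango(c=2) fox(c=2) apple(c=4)]
  12. access apple: HIT, count now 5. Cache: [hen(c=1) mango(c=2) fox(c=2) apple(c=5)]
  13. access fox: HIT, count now 3. Cache: [hen(c=1) mango(c=2) fox(c=3) apple(c=5)]
  14. access lemon: MISS, evict hen(c=1). Cache: [lemon(c=1) mango(c=2) fox(c=3) apple(c=5)]
  15. access lemon: HIT, count now 2. Cache: [mango(c=2) lemon(c=2) fox(c=3) apple(c=5)]
  16. access lemon: HIT, count now 3. Cache: [mango(c=2) fox(c=3) lemon(c=3) apple(c=5)]
  17. access lemon: HIT, count now 4. Cache: [mango(c=2) fox(c=3) lemon(c=4) apple(c=5)]
  18. access grape: MISS, evict mango(c=2). Cache: [grape(c=1) fox(c=3) lemon(c=4) apple(c=5)]
  19. access lemon: HIT, count now 5. Cache: [grape(c=1) fox(c=3) apple(c=5) lemon(c=5)]
Total: 12 hits, 7 misses, 3 evictions

Answer: grape fox apple lemon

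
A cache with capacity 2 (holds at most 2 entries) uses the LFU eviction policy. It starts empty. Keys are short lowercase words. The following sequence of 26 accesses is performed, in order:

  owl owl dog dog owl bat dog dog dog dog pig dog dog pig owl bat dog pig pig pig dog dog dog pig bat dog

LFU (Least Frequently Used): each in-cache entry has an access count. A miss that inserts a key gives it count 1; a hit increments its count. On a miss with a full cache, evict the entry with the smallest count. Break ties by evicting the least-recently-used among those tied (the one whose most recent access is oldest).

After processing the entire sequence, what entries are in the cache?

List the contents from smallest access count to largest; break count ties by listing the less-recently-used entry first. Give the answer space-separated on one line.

Answer: bat dog

Derivation:
LFU simulation (capacity=2):
  1. access owl: MISS. Cache: [owl(c=1)]
  2. access owl: HIT, count now 2. Cache: [owl(c=2)]
  3. access dog: MISS. Cache: [dog(c=1) owl(c=2)]
  4. access dog: HIT, count now 2. Cache: [owl(c=2) dog(c=2)]
  5. access owl: HIT, count now 3. Cache: [dog(c=2) owl(c=3)]
  6. access bat: MISS, evict dog(c=2). Cache: [bat(c=1) owl(c=3)]
  7. access dog: MISS, evict bat(c=1). Cache: [dog(c=1) owl(c=3)]
  8. access dog: HIT, count now 2. Cache: [dog(c=2) owl(c=3)]
  9. access dog: HIT, count now 3. Cache: [owl(c=3) dog(c=3)]
  10. access dog: HIT, count now 4. Cache: [owl(c=3) dog(c=4)]
  11. access pig: MISS, evict owl(c=3). Cache: [pig(c=1) dog(c=4)]
  12. access dog: HIT, count now 5. Cache: [pig(c=1) dog(c=5)]
  13. access dog: HIT, count now 6. Cache: [pig(c=1) dog(c=6)]
  14. access pig: HIT, count now 2. Cache: [pig(c=2) dog(c=6)]
  15. access owl: MISS, evict pig(c=2). Cache: [owl(c=1) dog(c=6)]
  16. access bat: MISS, evict owl(c=1). Cache: [bat(c=1) dog(c=6)]
  17. access dog: HIT, count now 7. Cache: [bat(c=1) dog(c=7)]
  18. access pig: MISS, evict bat(c=1). Cache: [pig(c=1) dog(c=7)]
  19. access pig: HIT, count now 2. Cache: [pig(c=2) dog(c=7)]
  20. access pig: HIT, count now 3. Cache: [pig(c=3) dog(c=7)]
  21. access dog: HIT, count now 8. Cache: [pig(c=3) dog(c=8)]
  22. access dog: HIT, count now 9. Cache: [pig(c=3) dog(c=9)]
  23. access dog: HIT, count now 10. Cache: [pig(c=3) dog(c=10)]
  24. access pig: HIT, count now 4. Cache: [pig(c=4) dog(c=10)]
  25. access bat: MISS, evict pig(c=4). Cache: [bat(c=1) dog(c=10)]
  26. access dog: HIT, count now 11. Cache: [bat(c=1) dog(c=11)]
Total: 17 hits, 9 misses, 7 evictions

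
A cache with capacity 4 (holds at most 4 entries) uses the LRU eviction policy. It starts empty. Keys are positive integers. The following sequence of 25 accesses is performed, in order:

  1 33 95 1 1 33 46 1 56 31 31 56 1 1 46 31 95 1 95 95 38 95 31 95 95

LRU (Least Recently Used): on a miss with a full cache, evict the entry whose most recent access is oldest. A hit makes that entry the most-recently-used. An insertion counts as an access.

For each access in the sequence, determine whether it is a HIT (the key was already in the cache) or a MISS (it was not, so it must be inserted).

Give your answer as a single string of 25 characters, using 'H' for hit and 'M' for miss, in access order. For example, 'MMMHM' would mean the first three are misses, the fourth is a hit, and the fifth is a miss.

LRU simulation (capacity=4):
  1. access 1: MISS. Cache (LRU->MRU): [1]
  2. access 33: MISS. Cache (LRU->MRU): [1 33]
  3. access 95: MISS. Cache (LRU->MRU): [1 33 95]
  4. access 1: HIT. Cache (LRU->MRU): [33 95 1]
  5. access 1: HIT. Cache (LRU->MRU): [33 95 1]
  6. access 33: HIT. Cache (LRU->MRU): [95 1 33]
  7. access 46: MISS. Cache (LRU->MRU): [95 1 33 46]
  8. access 1: HIT. Cache (LRU->MRU): [95 33 46 1]
  9. access 56: MISS, evict 95. Cache (LRU->MRU): [33 46 1 56]
  10. access 31: MISS, evict 33. Cache (LRU->MRU): [46 1 56 31]
  11. access 31: HIT. Cache (LRU->MRU): [46 1 56 31]
  12. access 56: HIT. Cache (LRU->MRU): [46 1 31 56]
  13. access 1: HIT. Cache (LRU->MRU): [46 31 56 1]
  14. access 1: HIT. Cache (LRU->MRU): [46 31 56 1]
  15. access 46: HIT. Cache (LRU->MRU): [31 56 1 46]
  16. access 31: HIT. Cache (LRU->MRU): [56 1 46 31]
  17. access 95: MISS, evict 56. Cache (LRU->MRU): [1 46 31 95]
  18. access 1: HIT. Cache (LRU->MRU): [46 31 95 1]
  19. access 95: HIT. Cache (LRU->MRU): [46 31 1 95]
  20. access 95: HIT. Cache (LRU->MRU): [46 31 1 95]
  21. access 38: MISS, evict 46. Cache (LRU->MRU): [31 1 95 38]
  22. access 95: HIT. Cache (LRU->MRU): [31 1 38 95]
  23. access 31: HIT. Cache (LRU->MRU): [1 38 95 31]
  24. access 95: HIT. Cache (LRU->MRU): [1 38 31 95]
  25. access 95: HIT. Cache (LRU->MRU): [1 38 31 95]
Total: 17 hits, 8 misses, 4 evictions

Answer: MMMHHHMHMMHHHHHHMHHHMHHHH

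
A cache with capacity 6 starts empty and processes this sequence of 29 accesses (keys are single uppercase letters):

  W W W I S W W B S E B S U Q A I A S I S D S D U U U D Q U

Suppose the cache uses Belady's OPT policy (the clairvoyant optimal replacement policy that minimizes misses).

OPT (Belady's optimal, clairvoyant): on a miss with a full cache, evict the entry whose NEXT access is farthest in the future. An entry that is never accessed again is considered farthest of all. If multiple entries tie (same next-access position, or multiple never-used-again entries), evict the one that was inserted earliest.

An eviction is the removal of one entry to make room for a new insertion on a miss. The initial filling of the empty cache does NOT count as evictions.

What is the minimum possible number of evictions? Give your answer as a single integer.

OPT (Belady) simulation (capacity=6):
  1. access W: MISS. Cache: [W]
  2. access W: HIT. Next use of W: step 3. Cache: [W]
  3. access W: HIT. Next use of W: step 6. Cache: [W]
  4. access I: MISS. Cache: [W I]
  5. access S: MISS. Cache: [W I S]
  6. access W: HIT. Next use of W: step 7. Cache: [W I S]
  7. access W: HIT. Next use of W: never. Cache: [W I S]
  8. access B: MISS. Cache: [W I S B]
  9. access S: HIT. Next use of S: step 12. Cache: [W I S B]
  10. access E: MISS. Cache: [W I S B E]
  11. access B: HIT. Next use of B: never. Cache: [W I S B E]
  12. access S: HIT. Next use of S: step 18. Cache: [W I S B E]
  13. access U: MISS. Cache: [W I S B E U]
  14. access Q: MISS, evict W (next use: never). Cache: [I S B E U Q]
  15. access A: MISS, evict B (next use: never). Cache: [I S E U Q A]
  16. access I: HIT. Next use of I: step 19. Cache: [I S E U Q A]
  17. access A: HIT. Next use of A: never. Cache: [I S E U Q A]
  18. access S: HIT. Next use of S: step 20. Cache: [I S E U Q A]
  19. access I: HIT. Next use of I: never. Cache: [I S E U Q A]
  20. access S: HIT. Next use of S: step 22. Cache: [I S E U Q A]
  21. access D: MISS, evict I (next use: never). Cache: [S E U Q A D]
  22. access S: HIT. Next use of S: never. Cache: [S E U Q A D]
  23. access D: HIT. Next use of D: step 27. Cache: [S E U Q A D]
  24. access U: HIT. Next use of U: step 25. Cache: [S E U Q A D]
  25. access U: HIT. Next use of U: step 26. Cache: [S E U Q A D]
  26. access U: HIT. Next use of U: step 29. Cache: [S E U Q A D]
  27. access D: HIT. Next use of D: never. Cache: [S E U Q A D]
  28. access Q: HIT. Next use of Q: never. Cache: [S E U Q A D]
  29. access U: HIT. Next use of U: never. Cache: [S E U Q A D]
Total: 20 hits, 9 misses, 3 evictions

Answer: 3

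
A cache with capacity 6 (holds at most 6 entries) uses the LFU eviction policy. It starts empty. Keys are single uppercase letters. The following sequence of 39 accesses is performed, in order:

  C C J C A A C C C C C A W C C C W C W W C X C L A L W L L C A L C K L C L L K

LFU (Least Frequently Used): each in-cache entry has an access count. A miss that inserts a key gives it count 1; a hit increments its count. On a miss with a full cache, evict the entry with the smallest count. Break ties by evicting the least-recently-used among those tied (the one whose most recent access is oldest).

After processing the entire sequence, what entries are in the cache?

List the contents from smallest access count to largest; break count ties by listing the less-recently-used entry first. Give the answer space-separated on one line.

Answer: X K W A L C

Derivation:
LFU simulation (capacity=6):
  1. access C: MISS. Cache: [C(c=1)]
  2. access C: HIT, count now 2. Cache: [C(c=2)]
  3. access J: MISS. Cache: [J(c=1) C(c=2)]
  4. access C: HIT, count now 3. Cache: [J(c=1) C(c=3)]
  5. access A: MISS. Cache: [J(c=1) A(c=1) C(c=3)]
  6. access A: HIT, count now 2. Cache: [J(c=1) A(c=2) C(c=3)]
  7. access C: HIT, count now 4. Cache: [J(c=1) A(c=2) C(c=4)]
  8. access C: HIT, count now 5. Cache: [J(c=1) A(c=2) C(c=5)]
  9. access C: HIT, count now 6. Cache: [J(c=1) A(c=2) C(c=6)]
  10. access C: HIT, count now 7. Cache: [J(c=1) A(c=2) C(c=7)]
  11. access C: HIT, count now 8. Cache: [J(c=1) A(c=2) C(c=8)]
  12. access A: HIT, count now 3. Cache: [J(c=1) A(c=3) C(c=8)]
  13. access W: MISS. Cache: [J(c=1) W(c=1) A(c=3) C(c=8)]
  14. access C: HIT, count now 9. Cache: [J(c=1) W(c=1) A(c=3) C(c=9)]
  15. access C: HIT, count now 10. Cache: [J(c=1) W(c=1) A(c=3) C(c=10)]
  16. access C: HIT, count now 11. Cache: [J(c=1) W(c=1) A(c=3) C(c=11)]
  17. access W: HIT, count now 2. Cache: [J(c=1) W(c=2) A(c=3) C(c=11)]
  18. access C: HIT, count now 12. Cache: [J(c=1) W(c=2) A(c=3) C(c=12)]
  19. access W: HIT, count now 3. Cache: [J(c=1) A(c=3) W(c=3) C(c=12)]
  20. access W: HIT, count now 4. Cache: [J(c=1) A(c=3) W(c=4) C(c=12)]
  21. access C: HIT, count now 13. Cache: [J(c=1) A(c=3) W(c=4) C(c=13)]
  22. access X: MISS. Cache: [J(c=1) X(c=1) A(c=3) W(c=4) C(c=13)]
  23. access C: HIT, count now 14. Cache: [J(c=1) X(c=1) A(c=3) W(c=4) C(c=14)]
  24. access L: MISS. Cache: [J(c=1) X(c=1) L(c=1) A(c=3) W(c=4) C(c=14)]
  25. access A: HIT, count now 4. Cache: [J(c=1) X(c=1) L(c=1) W(c=4) A(c=4) C(c=14)]
  26. access L: HIT, count now 2. Cache: [J(c=1) X(c=1) L(c=2) W(c=4) A(c=4) C(c=14)]
  27. access W: HIT, count now 5. Cache: [J(c=1) X(c=1) L(c=2) A(c=4) W(c=5) C(c=14)]
  28. access L: HIT, count now 3. Cache: [J(c=1) X(c=1) L(c=3) A(c=4) W(c=5) C(c=14)]
  29. access L: HIT, count now 4. Cache: [J(c=1) X(c=1) A(c=4) L(c=4) W(c=5) C(c=14)]
  30. access C: HIT, count now 15. Cache: [J(c=1) X(c=1) A(c=4) L(c=4) W(c=5) C(c=15)]
  31. access A: HIT, count now 5. Cache: [J(c=1) X(c=1) L(c=4) W(c=5) A(c=5) C(c=15)]
  32. access L: HIT, count now 5. Cache: [J(c=1) X(c=1) W(c=5) A(c=5) L(c=5) C(c=15)]
  33. access C: HIT, count now 16. Cache: [J(c=1) X(c=1) W(c=5) A(c=5) L(c=5) C(c=16)]
  34. access K: MISS, evict J(c=1). Cache: [X(c=1) K(c=1) W(c=5) A(c=5) L(c=5) C(c=16)]
  35. access L: HIT, count now 6. Cache: [X(c=1) K(c=1) W(c=5) A(c=5) L(c=6) C(c=16)]
  36. access C: HIT, count now 17. Cache: [X(c=1) K(c=1) W(c=5) A(c=5) L(c=6) C(c=17)]
  37. access L: HIT, count now 7. Cache: [X(c=1) K(c=1) W(c=5) A(c=5) L(c=7) C(c=17)]
  38. access L: HIT, count now 8. Cache: [X(c=1) K(c=1) W(c=5) A(c=5) L(c=8) C(c=17)]
  39. access K: HIT, count now 2. Cache: [X(c=1) K(c=2) W(c=5) A(c=5) L(c=8) C(c=17)]
Total: 32 hits, 7 misses, 1 evictions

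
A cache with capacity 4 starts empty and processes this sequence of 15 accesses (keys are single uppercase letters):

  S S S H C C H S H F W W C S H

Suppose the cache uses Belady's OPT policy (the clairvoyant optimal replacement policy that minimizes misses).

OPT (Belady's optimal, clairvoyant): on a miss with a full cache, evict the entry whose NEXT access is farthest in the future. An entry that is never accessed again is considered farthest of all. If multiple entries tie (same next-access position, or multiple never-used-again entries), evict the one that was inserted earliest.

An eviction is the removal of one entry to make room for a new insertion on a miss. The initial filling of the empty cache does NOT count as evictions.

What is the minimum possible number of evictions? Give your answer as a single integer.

Answer: 1

Derivation:
OPT (Belady) simulation (capacity=4):
  1. access S: MISS. Cache: [S]
  2. access S: HIT. Next use of S: step 3. Cache: [S]
  3. access S: HIT. Next use of S: step 8. Cache: [S]
  4. access H: MISS. Cache: [S H]
  5. access C: MISS. Cache: [S H C]
  6. access C: HIT. Next use of C: step 13. Cache: [S H C]
  7. access H: HIT. Next use of H: step 9. Cache: [S H C]
  8. access S: HIT. Next use of S: step 14. Cache: [S H C]
  9. access H: HIT. Next use of H: step 15. Cache: [S H C]
  10. access F: MISS. Cache: [S H C F]
  11. access W: MISS, evict F (next use: never). Cache: [S H C W]
  12. access W: HIT. Next use of W: never. Cache: [S H C W]
  13. access C: HIT. Next use of C: never. Cache: [S H C W]
  14. access S: HIT. Next use of S: never. Cache: [S H C W]
  15. access H: HIT. Next use of H: never. Cache: [S H C W]
Total: 10 hits, 5 misses, 1 evictions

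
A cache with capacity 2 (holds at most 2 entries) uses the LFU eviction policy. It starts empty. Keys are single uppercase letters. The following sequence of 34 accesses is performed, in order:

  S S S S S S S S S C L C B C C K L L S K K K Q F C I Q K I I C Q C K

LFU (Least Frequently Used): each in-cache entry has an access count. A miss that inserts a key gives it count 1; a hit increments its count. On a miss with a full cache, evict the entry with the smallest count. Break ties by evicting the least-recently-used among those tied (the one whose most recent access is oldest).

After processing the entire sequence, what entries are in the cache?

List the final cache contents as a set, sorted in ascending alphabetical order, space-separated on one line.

Answer: K S

Derivation:
LFU simulation (capacity=2):
  1. access S: MISS. Cache: [S(c=1)]
  2. access S: HIT, count now 2. Cache: [S(c=2)]
  3. access S: HIT, count now 3. Cache: [S(c=3)]
  4. access S: HIT, count now 4. Cache: [S(c=4)]
  5. access S: HIT, count now 5. Cache: [S(c=5)]
  6. access S: HIT, count now 6. Cache: [S(c=6)]
  7. access S: HIT, count now 7. Cache: [S(c=7)]
  8. access S: HIT, count now 8. Cache: [S(c=8)]
  9. access S: HIT, count now 9. Cache: [S(c=9)]
  10. access C: MISS. Cache: [C(c=1) S(c=9)]
  11. access L: MISS, evict C(c=1). Cache: [L(c=1) S(c=9)]
  12. access C: MISS, evict L(c=1). Cache: [C(c=1) S(c=9)]
  13. access B: MISS, evict C(c=1). Cache: [B(c=1) S(c=9)]
  14. access C: MISS, evict B(c=1). Cache: [C(c=1) S(c=9)]
  15. access C: HIT, count now 2. Cache: [C(c=2) S(c=9)]
  16. access K: MISS, evict C(c=2). Cache: [K(c=1) S(c=9)]
  17. access L: MISS, evict K(c=1). Cache: [L(c=1) S(c=9)]
  18. access L: HIT, count now 2. Cache: [L(c=2) S(c=9)]
  19. access S: HIT, count now 10. Cache: [L(c=2) S(c=10)]
  20. access K: MISS, evict L(c=2). Cache: [K(c=1) S(c=10)]
  21. access K: HIT, count now 2. Cache: [K(c=2) S(c=10)]
  22. access K: HIT, count now 3. Cache: [K(c=3) S(c=10)]
  23. access Q: MISS, evict K(c=3). Cache: [Q(c=1) S(c=10)]
  24. access F: MISS, evict Q(c=1). Cache: [F(c=1) S(c=10)]
  25. access C: MISS, evict F(c=1). Cache: [C(c=1) S(c=10)]
  26. access I: MISS, evict C(c=1). Cache: [I(c=1) S(c=10)]
  27. access Q: MISS, evict I(c=1). Cache: [Q(c=1) S(c=10)]
  28. access K: MISS, evict Q(c=1). Cache: [K(c=1) S(c=10)]
  29. access I: MISS, evict K(c=1). Cache: [I(c=1) S(c=10)]
  30. access I: HIT, count now 2. Cache: [I(c=2) S(c=10)]
  31. access C: MISS, evict I(c=2). Cache: [C(c=1) S(c=10)]
  32. access Q: MISS, evict C(c=1). Cache: [Q(c=1) S(c=10)]
  33. access C: MISS, evict Q(c=1). Cache: [C(c=1) S(c=10)]
  34. access K: MISS, evict C(c=1). Cache: [K(c=1) S(c=10)]
Total: 14 hits, 20 misses, 18 evictions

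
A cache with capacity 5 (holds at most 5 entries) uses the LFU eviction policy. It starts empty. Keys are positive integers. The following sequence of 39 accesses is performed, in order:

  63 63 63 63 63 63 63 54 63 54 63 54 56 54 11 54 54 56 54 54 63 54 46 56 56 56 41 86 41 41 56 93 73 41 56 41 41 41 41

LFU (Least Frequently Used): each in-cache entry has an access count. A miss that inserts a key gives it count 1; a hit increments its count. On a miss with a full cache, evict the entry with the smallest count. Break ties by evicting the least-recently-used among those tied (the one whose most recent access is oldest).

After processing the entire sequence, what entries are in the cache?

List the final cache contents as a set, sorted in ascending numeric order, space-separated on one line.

Answer: 41 54 56 63 73

Derivation:
LFU simulation (capacity=5):
  1. access 63: MISS. Cache: [63(c=1)]
  2. access 63: HIT, count now 2. Cache: [63(c=2)]
  3. access 63: HIT, count now 3. Cache: [63(c=3)]
  4. access 63: HIT, count now 4. Cache: [63(c=4)]
  5. access 63: HIT, count now 5. Cache: [63(c=5)]
  6. access 63: HIT, count now 6. Cache: [63(c=6)]
  7. access 63: HIT, count now 7. Cache: [63(c=7)]
  8. access 54: MISS. Cache: [54(c=1) 63(c=7)]
  9. access 63: HIT, count now 8. Cache: [54(c=1) 63(c=8)]
  10. access 54: HIT, count now 2. Cache: [54(c=2) 63(c=8)]
  11. access 63: HIT, count now 9. Cache: [54(c=2) 63(c=9)]
  12. access 54: HIT, count now 3. Cache: [54(c=3) 63(c=9)]
  13. access 56: MISS. Cache: [56(c=1) 54(c=3) 63(c=9)]
  14. access 54: HIT, count now 4. Cache: [56(c=1) 54(c=4) 63(c=9)]
  15. access 11: MISS. Cache: [56(c=1) 11(c=1) 54(c=4) 63(c=9)]
  16. access 54: HIT, count now 5. Cache: [56(c=1) 11(c=1) 54(c=5) 63(c=9)]
  17. access 54: HIT, count now 6. Cache: [56(c=1) 11(c=1) 54(c=6) 63(c=9)]
  18. access 56: HIT, count now 2. Cache: [11(c=1) 56(c=2) 54(c=6) 63(c=9)]
  19. access 54: HIT, count now 7. Cache: [11(c=1) 56(c=2) 54(c=7) 63(c=9)]
  20. access 54: HIT, count now 8. Cache: [11(c=1) 56(c=2) 54(c=8) 63(c=9)]
  21. access 63: HIT, count now 10. Cache: [11(c=1) 56(c=2) 54(c=8) 63(c=10)]
  22. access 54: HIT, count now 9. Cache: [11(c=1) 56(c=2) 54(c=9) 63(c=10)]
  23. access 46: MISS. Cache: [11(c=1) 46(c=1) 56(c=2) 54(c=9) 63(c=10)]
  24. access 56: HIT, count now 3. Cache: [11(c=1) 46(c=1) 56(c=3) 54(c=9) 63(c=10)]
  25. access 56: HIT, count now 4. Cache: [11(c=1) 46(c=1) 56(c=4) 54(c=9) 63(c=10)]
  26. access 56: HIT, count now 5. Cache: [11(c=1) 46(c=1) 56(c=5) 54(c=9) 63(c=10)]
  27. access 41: MISS, evict 11(c=1). Cache: [46(c=1) 41(c=1) 56(c=5) 54(c=9) 63(c=10)]
  28. access 86: MISS, evict 46(c=1). Cache: [41(c=1) 86(c=1) 56(c=5) 54(c=9) 63(c=10)]
  29. access 41: HIT, count now 2. Cache: [86(c=1) 41(c=2) 56(c=5) 54(c=9) 63(c=10)]
  30. access 41: HIT, count now 3. Cache: [86(c=1) 41(c=3) 56(c=5) 54(c=9) 63(c=10)]
  31. access 56: HIT, count now 6. Cache: [86(c=1) 41(c=3) 56(c=6) 54(c=9) 63(c=10)]
  32. access 93: MISS, evict 86(c=1). Cache: [93(c=1) 41(c=3) 56(c=6) 54(c=9) 63(c=10)]
  33. access 73: MISS, evict 93(c=1). Cache: [73(c=1) 41(c=3) 56(c=6) 54(c=9) 63(c=10)]
  34. access 41: HIT, count now 4. Cache: [73(c=1) 41(c=4) 56(c=6) 54(c=9) 63(c=10)]
  35. access 56: HIT, count now 7. Cache: [73(c=1) 41(c=4) 56(c=7) 54(c=9) 63(c=10)]
  36. access 41: HIT, count now 5. Cache: [73(c=1) 41(c=5) 56(c=7) 54(c=9) 63(c=10)]
  37. access 41: HIT, count now 6. Cache: [73(c=1) 41(c=6) 56(c=7) 54(c=9) 63(c=10)]
  38. access 41: HIT, count now 7. Cache: [73(c=1) 56(c=7) 41(c=7) 54(c=9) 63(c=10)]
  39. access 41: HIT, count now 8. Cache: [73(c=1) 56(c=7) 41(c=8) 54(c=9) 63(c=10)]
Total: 30 hits, 9 misses, 4 evictions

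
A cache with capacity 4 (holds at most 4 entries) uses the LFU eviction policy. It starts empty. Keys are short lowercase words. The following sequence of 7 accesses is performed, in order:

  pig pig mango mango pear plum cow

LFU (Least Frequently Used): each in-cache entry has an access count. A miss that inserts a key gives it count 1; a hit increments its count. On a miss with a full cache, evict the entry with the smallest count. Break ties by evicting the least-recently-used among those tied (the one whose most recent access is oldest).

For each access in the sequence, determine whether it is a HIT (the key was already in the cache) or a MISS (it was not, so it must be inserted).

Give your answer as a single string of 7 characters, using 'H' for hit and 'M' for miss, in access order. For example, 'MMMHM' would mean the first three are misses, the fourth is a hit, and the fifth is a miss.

Answer: MHMHMMM

Derivation:
LFU simulation (capacity=4):
  1. access pig: MISS. Cache: [pig(c=1)]
  2. access pig: HIT, count now 2. Cache: [pig(c=2)]
  3. access mango: MISS. Cache: [mango(c=1) pig(c=2)]
  4. access mango: HIT, count now 2. Cache: [pig(c=2) mango(c=2)]
  5. access pear: MISS. Cache: [pear(c=1) pig(c=2) mango(c=2)]
  6. access plum: MISS. Cache: [pear(c=1) plum(c=1) pig(c=2) mango(c=2)]
  7. access cow: MISS, evict pear(c=1). Cache: [plum(c=1) cow(c=1) pig(c=2) mango(c=2)]
Total: 2 hits, 5 misses, 1 evictions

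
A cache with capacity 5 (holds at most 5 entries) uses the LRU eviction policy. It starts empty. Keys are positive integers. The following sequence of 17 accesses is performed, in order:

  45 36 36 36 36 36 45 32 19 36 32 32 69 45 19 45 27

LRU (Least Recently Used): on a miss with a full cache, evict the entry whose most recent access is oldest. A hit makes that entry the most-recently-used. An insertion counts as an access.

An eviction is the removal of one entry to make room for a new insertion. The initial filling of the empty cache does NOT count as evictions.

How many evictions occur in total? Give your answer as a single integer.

Answer: 1

Derivation:
LRU simulation (capacity=5):
  1. access 45: MISS. Cache (LRU->MRU): [45]
  2. access 36: MISS. Cache (LRU->MRU): [45 36]
  3. access 36: HIT. Cache (LRU->MRU): [45 36]
  4. access 36: HIT. Cache (LRU->MRU): [45 36]
  5. access 36: HIT. Cache (LRU->MRU): [45 36]
  6. access 36: HIT. Cache (LRU->MRU): [45 36]
  7. access 45: HIT. Cache (LRU->MRU): [36 45]
  8. access 32: MISS. Cache (LRU->MRU): [36 45 32]
  9. access 19: MISS. Cache (LRU->MRU): [36 45 32 19]
  10. access 36: HIT. Cache (LRU->MRU): [45 32 19 36]
  11. access 32: HIT. Cache (LRU->MRU): [45 19 36 32]
  12. access 32: HIT. Cache (LRU->MRU): [45 19 36 32]
  13. access 69: MISS. Cache (LRU->MRU): [45 19 36 32 69]
  14. access 45: HIT. Cache (LRU->MRU): [19 36 32 69 45]
  15. access 19: HIT. Cache (LRU->MRU): [36 32 69 45 19]
  16. access 45: HIT. Cache (LRU->MRU): [36 32 69 19 45]
  17. access 27: MISS, evict 36. Cache (LRU->MRU): [32 69 19 45 27]
Total: 11 hits, 6 misses, 1 evictions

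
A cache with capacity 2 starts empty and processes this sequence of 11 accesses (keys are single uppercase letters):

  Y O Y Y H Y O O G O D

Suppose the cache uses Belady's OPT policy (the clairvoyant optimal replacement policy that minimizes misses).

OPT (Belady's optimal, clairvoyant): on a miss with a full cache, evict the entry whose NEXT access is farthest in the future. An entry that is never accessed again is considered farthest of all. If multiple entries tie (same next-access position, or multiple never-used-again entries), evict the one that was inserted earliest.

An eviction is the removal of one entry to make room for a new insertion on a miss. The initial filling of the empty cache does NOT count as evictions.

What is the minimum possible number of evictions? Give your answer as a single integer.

Answer: 4

Derivation:
OPT (Belady) simulation (capacity=2):
  1. access Y: MISS. Cache: [Y]
  2. access O: MISS. Cache: [Y O]
  3. access Y: HIT. Next use of Y: step 4. Cache: [Y O]
  4. access Y: HIT. Next use of Y: step 6. Cache: [Y O]
  5. access H: MISS, evict O (next use: step 7). Cache: [Y H]
  6. access Y: HIT. Next use of Y: never. Cache: [Y H]
  7. access O: MISS, evict Y (next use: never). Cache: [H O]
  8. access O: HIT. Next use of O: step 10. Cache: [H O]
  9. access G: MISS, evict H (next use: never). Cache: [O G]
  10. access O: HIT. Next use of O: never. Cache: [O G]
  11. access D: MISS, evict O (next use: never). Cache: [G D]
Total: 5 hits, 6 misses, 4 evictions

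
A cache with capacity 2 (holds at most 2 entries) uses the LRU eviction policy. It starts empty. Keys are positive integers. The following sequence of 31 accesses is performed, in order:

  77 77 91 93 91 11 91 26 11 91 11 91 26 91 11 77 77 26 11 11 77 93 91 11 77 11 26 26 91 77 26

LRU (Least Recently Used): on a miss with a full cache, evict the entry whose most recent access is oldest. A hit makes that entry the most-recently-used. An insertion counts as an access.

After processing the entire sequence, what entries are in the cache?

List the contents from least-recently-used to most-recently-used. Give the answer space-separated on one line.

LRU simulation (capacity=2):
  1. access 77: MISS. Cache (LRU->MRU): [77]
  2. access 77: HIT. Cache (LRU->MRU): [77]
  3. access 91: MISS. Cache (LRU->MRU): [77 91]
  4. access 93: MISS, evict 77. Cache (LRU->MRU): [91 93]
  5. access 91: HIT. Cache (LRU->MRU): [93 91]
  6. access 11: MISS, evict 93. Cache (LRU->MRU): [91 11]
  7. access 91: HIT. Cache (LRU->MRU): [11 91]
  8. access 26: MISS, evict 11. Cache (LRU->MRU): [91 26]
  9. access 11: MISS, evict 91. Cache (LRU->MRU): [26 11]
  10. access 91: MISS, evict 26. Cache (LRU->MRU): [11 91]
  11. access 11: HIT. Cache (LRU->MRU): [91 11]
  12. access 91: HIT. Cache (LRU->MRU): [11 91]
  13. access 26: MISS, evict 11. Cache (LRU->MRU): [91 26]
  14. access 91: HIT. Cache (LRU->MRU): [26 91]
  15. access 11: MISS, evict 26. Cache (LRU->MRU): [91 11]
  16. access 77: MISS, evict 91. Cache (LRU->MRU): [11 77]
  17. access 77: HIT. Cache (LRU->MRU): [11 77]
  18. access 26: MISS, evict 11. Cache (LRU->MRU): [77 26]
  19. access 11: MISS, evict 77. Cache (LRU->MRU): [26 11]
  20. access 11: HIT. Cache (LRU->MRU): [26 11]
  21. access 77: MISS, evict 26. Cache (LRU->MRU): [11 77]
  22. access 93: MISS, evict 11. Cache (LRU->MRU): [77 93]
  23. access 91: MISS, evict 77. Cache (LRU->MRU): [93 91]
  24. access 11: MISS, evict 93. Cache (LRU->MRU): [91 11]
  25. access 77: MISS, evict 91. Cache (LRU->MRU): [11 77]
  26. access 11: HIT. Cache (LRU->MRU): [77 11]
  27. access 26: MISS, evict 77. Cache (LRU->MRU): [11 26]
  28. access 26: HIT. Cache (LRU->MRU): [11 26]
  29. access 91: MISS, evict 11. Cache (LRU->MRU): [26 91]
  30. access 77: MISS, evict 26. Cache (LRU->MRU): [91 77]
  31. access 26: MISS, evict 91. Cache (LRU->MRU): [77 26]
Total: 10 hits, 21 misses, 19 evictions

Answer: 77 26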